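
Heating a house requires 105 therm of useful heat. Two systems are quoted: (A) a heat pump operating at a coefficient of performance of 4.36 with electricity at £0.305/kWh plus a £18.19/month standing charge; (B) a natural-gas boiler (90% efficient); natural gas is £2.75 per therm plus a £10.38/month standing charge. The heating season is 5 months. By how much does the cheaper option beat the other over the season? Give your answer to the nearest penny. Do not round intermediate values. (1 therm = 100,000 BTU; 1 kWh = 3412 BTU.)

Heat load = 105 therm × 100,000 = 10,500,000 BTU
Gas: input = 10,500,000 / 0.90 = 11,666,667 BTU = 116.7 therm → 116.7 × £2.75 = £320.83; + 5 × £10.38 standing = £372.73
Heat pump: 10,500,000 BTU / 3412 = 3,077 kWh heat; / 4.36 = 705.8 kWh in → × £0.305 = £215.28; + 5 × £18.19 standing = £306.23
Difference = |£372.73 − £306.23| = £66.51

£66.51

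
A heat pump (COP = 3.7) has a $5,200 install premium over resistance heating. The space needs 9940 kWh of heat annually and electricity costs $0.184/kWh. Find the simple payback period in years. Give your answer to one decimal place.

Resistance: 9940 kWh × $0.184 = $1,828.96/yr
Heat pump: 9940 / 3.7 = 2686 kWh in → × $0.184 = $494.31/yr
Annual savings = $1,334.65
Payback = $5,200 / $1,334.65 = 3.9 years

3.9 years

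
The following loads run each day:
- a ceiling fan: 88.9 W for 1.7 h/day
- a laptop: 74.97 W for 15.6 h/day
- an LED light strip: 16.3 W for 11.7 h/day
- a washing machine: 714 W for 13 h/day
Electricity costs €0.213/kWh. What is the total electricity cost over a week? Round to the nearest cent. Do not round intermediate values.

ceiling fan: 88.9 W × 1.7 h × 7 d = 1,058 Wh = 1.058 kWh
laptop: 74.97 W × 15.6 h × 7 d = 8,187 Wh = 8.187 kWh
LED light strip: 16.3 W × 11.7 h × 7 d = 1,335 Wh = 1.335 kWh
washing machine: 714 W × 13 h × 7 d = 64,974 Wh = 64.97 kWh
Total energy = 1.058 + 8.187 + 1.335 + 64.97 = 75.55 kWh
Cost = 75.55 kWh × €0.213 = €16.09

€16.09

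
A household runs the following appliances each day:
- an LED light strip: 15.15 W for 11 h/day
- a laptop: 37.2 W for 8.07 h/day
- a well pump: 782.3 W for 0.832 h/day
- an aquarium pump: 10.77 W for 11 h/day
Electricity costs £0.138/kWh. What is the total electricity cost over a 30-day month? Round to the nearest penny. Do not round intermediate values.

LED light strip: 15.15 W × 11 h × 30 d = 5,000 Wh = 5 kWh
laptop: 37.2 W × 8.07 h × 30 d = 9,006 Wh = 9.006 kWh
well pump: 782.3 W × 0.832 h × 30 d = 19,526 Wh = 19.53 kWh
aquarium pump: 10.77 W × 11 h × 30 d = 3,554 Wh = 3.554 kWh
Total energy = 5 + 9.006 + 19.53 + 3.554 = 37.09 kWh
Cost = 37.09 kWh × £0.138 = £5.12

£5.12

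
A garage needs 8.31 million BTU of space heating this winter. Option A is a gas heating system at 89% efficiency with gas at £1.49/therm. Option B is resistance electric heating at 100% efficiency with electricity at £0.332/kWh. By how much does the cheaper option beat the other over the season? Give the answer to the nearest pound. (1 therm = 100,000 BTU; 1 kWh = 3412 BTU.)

£669

Heat load = 8.31 × 10⁶ BTU = 8,310,000 BTU
Gas: input = 8,310,000 / 0.89 = 9,337,079 BTU = 93.37 therm → 93.37 × £1.49 = £139.12
Electric: 8,310,000 BTU / 3412 = 2,436 kWh → × £0.332 = £808.59
Difference = |£139.12 − £808.59| = £669.47 ≈ £669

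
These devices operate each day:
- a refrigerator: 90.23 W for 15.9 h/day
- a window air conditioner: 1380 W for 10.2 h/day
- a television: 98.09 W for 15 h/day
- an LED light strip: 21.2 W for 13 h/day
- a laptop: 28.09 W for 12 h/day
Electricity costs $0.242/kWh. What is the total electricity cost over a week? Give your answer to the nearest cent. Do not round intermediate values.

$29.81

refrigerator: 90.23 W × 15.9 h × 7 d = 10,043 Wh = 10.04 kWh
window air conditioner: 1380 W × 10.2 h × 7 d = 98,532 Wh = 98.53 kWh
television: 98.09 W × 15 h × 7 d = 10,299 Wh = 10.3 kWh
LED light strip: 21.2 W × 13 h × 7 d = 1,929 Wh = 1.929 kWh
laptop: 28.09 W × 12 h × 7 d = 2,360 Wh = 2.36 kWh
Total energy = 10.04 + 98.53 + 10.3 + 1.929 + 2.36 = 123.2 kWh
Cost = 123.2 kWh × $0.242 = $29.81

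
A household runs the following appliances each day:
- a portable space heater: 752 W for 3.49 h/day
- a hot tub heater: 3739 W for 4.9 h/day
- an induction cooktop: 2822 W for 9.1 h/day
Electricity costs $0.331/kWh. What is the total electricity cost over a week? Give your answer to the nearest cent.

$108.03

portable space heater: 752 W × 3.49 h × 7 d = 18,371 Wh = 18.37 kWh
hot tub heater: 3739 W × 4.9 h × 7 d = 128,248 Wh = 128.2 kWh
induction cooktop: 2822 W × 9.1 h × 7 d = 179,761 Wh = 179.8 kWh
Total energy = 18.37 + 128.2 + 179.8 = 326.4 kWh
Cost = 326.4 kWh × $0.331 = $108.03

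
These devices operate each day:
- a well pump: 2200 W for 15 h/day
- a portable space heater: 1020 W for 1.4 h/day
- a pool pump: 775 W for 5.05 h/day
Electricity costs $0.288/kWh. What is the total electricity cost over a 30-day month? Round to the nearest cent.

well pump: 2200 W × 15 h × 30 d = 990,000 Wh = 990 kWh
portable space heater: 1020 W × 1.4 h × 30 d = 42,840 Wh = 42.84 kWh
pool pump: 775 W × 5.05 h × 30 d = 117,412 Wh = 117.4 kWh
Total energy = 990 + 42.84 + 117.4 = 1,150 kWh
Cost = 1,150 kWh × $0.288 = $331.27

$331.27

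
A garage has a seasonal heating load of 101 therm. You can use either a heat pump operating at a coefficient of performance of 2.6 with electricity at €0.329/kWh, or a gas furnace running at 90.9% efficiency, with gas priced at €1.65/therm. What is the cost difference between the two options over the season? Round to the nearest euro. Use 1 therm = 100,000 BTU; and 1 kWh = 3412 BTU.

€191

Heat load = 101 therm × 100,000 = 10,100,000 BTU
Gas: input = 10,100,000 / 0.909 = 11,111,111 BTU = 111.1 therm → 111.1 × €1.65 = €183.33
Heat pump: 10,100,000 BTU / 3412 = 2,960 kWh heat; / 2.6 = 1,139 kWh in → × €0.329 = €374.57
Difference = |€183.33 − €374.57| = €191.24 ≈ €191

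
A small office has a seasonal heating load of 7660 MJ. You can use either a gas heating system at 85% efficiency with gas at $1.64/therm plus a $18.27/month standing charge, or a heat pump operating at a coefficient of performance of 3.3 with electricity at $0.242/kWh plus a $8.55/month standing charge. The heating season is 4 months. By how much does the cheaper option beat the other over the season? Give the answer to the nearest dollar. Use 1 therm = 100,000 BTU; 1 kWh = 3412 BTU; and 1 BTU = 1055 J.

Heat load = 7660 MJ = 7,660,000,000 J / 1055 = 7,260,664 BTU
Gas: input = 7,260,664 / 0.850 = 8,541,957 BTU = 85.42 therm → 85.42 × $1.64 = $140.09; + 4 × $18.27 standing = $213.17
Heat pump: 7,260,664 BTU / 3412 = 2,128 kWh heat; / 3.3 = 644.8 kWh in → × $0.242 = $156.05; + 4 × $8.55 standing = $190.25
Difference = |$213.17 − $190.25| = $22.92 ≈ $23

$23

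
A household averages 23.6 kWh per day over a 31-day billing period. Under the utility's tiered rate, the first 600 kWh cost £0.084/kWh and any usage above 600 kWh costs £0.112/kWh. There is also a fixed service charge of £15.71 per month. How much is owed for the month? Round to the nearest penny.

Usage = 23.6 kWh/day × 31 days = 731.6 kWh
First 600 kWh × £0.084 = £50.40
Remaining 131.6 kWh × £0.112 = £14.74
Energy charge = £65.14; + service £15.71 = £80.85

£80.85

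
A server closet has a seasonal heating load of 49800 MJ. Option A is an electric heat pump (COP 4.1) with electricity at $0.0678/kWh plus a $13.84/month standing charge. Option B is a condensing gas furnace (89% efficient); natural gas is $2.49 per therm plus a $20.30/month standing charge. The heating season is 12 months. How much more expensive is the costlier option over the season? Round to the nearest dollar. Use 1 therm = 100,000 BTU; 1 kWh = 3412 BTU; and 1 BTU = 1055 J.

Heat load = 49800 MJ = 49,800,000,000 J / 1055 = 47,203,791 BTU
Gas: input = 47,203,791 / 0.89 = 53,037,968 BTU = 530.4 therm → 530.4 × $2.49 = $1,320.65; + 12 × $20.30 standing = $1,564.25
Heat pump: 47,203,791 BTU / 3412 = 13,830 kWh heat; / 4.1 = 3,374 kWh in → × $0.0678 = $228.78; + 12 × $13.84 standing = $394.86
Difference = |$1,564.25 − $394.86| = $1,169.39 ≈ $1169

$1169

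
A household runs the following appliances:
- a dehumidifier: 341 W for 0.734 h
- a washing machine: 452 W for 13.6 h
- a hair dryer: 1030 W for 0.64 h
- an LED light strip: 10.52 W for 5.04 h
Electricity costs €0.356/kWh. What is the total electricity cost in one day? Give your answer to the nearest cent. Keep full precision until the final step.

€2.53

dehumidifier: 341 W × 0.734 h = 250 Wh = 0.2503 kWh
washing machine: 452 W × 13.6 h = 6,147 Wh = 6.147 kWh
hair dryer: 1030 W × 0.64 h = 659 Wh = 0.6592 kWh
LED light strip: 10.52 W × 5.04 h = 53 Wh = 0.05302 kWh
Total energy = 0.2503 + 6.147 + 0.6592 + 0.05302 = 7.11 kWh
Cost = 7.11 kWh × €0.356 = €2.53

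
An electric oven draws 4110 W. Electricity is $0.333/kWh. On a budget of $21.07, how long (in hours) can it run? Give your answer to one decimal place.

15.4 h

Energy budget = $21.07 / $0.333 per kWh = 63.27 kWh = 63,273 Wh
Runtime = 63,273 Wh / 4110 W = 15.39 h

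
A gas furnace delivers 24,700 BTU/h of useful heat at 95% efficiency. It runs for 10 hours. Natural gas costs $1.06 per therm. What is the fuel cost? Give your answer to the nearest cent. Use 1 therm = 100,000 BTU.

Heat delivered = 24,700 BTU/h × 10 h = 247,000 BTU
Gas input = 247,000 / 0.950 = 260,000 BTU
= 260,000 / 100,000 = 2.6 therm
Cost = 2.6 × $1.06/therm = $2.76

$2.76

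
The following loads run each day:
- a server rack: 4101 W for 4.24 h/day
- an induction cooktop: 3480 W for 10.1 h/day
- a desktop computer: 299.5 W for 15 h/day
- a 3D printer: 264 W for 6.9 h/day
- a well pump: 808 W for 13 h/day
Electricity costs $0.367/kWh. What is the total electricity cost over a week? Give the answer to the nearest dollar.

$178

server rack: 4101 W × 4.24 h × 7 d = 121,718 Wh = 121.7 kWh
induction cooktop: 3480 W × 10.1 h × 7 d = 246,036 Wh = 246 kWh
desktop computer: 299.5 W × 15 h × 7 d = 31,448 Wh = 31.45 kWh
3D printer: 264 W × 6.9 h × 7 d = 12,751 Wh = 12.75 kWh
well pump: 808 W × 13 h × 7 d = 73,528 Wh = 73.53 kWh
Total energy = 121.7 + 246 + 31.45 + 12.75 + 73.53 = 485.5 kWh
Cost = 485.5 kWh × $0.367 = $178.17 ≈ $178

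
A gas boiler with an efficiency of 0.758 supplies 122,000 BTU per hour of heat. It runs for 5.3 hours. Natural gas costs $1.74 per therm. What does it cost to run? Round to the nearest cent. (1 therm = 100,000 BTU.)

Heat delivered = 122,000 BTU/h × 5.3 h = 646,600 BTU
Gas input = 646,600 / 0.758 = 853,034 BTU
= 853,034 / 100,000 = 8.53 therm
Cost = 8.53 × $1.74/therm = $14.84

$14.84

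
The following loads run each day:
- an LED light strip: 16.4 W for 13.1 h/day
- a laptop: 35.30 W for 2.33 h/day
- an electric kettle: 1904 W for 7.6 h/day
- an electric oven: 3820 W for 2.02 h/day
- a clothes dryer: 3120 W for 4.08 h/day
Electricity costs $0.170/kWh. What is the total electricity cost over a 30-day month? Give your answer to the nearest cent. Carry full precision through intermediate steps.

LED light strip: 16.4 W × 13.1 h × 30 d = 6,445 Wh = 6.445 kWh
laptop: 35.30 W × 2.33 h × 30 d = 2,467 Wh = 2.467 kWh
electric kettle: 1904 W × 7.6 h × 30 d = 434,112 Wh = 434.1 kWh
electric oven: 3820 W × 2.02 h × 30 d = 231,492 Wh = 231.5 kWh
clothes dryer: 3120 W × 4.08 h × 30 d = 381,888 Wh = 381.9 kWh
Total energy = 6.445 + 2.467 + 434.1 + 231.5 + 381.9 = 1,056 kWh
Cost = 1,056 kWh × $0.170 = $179.59

$179.59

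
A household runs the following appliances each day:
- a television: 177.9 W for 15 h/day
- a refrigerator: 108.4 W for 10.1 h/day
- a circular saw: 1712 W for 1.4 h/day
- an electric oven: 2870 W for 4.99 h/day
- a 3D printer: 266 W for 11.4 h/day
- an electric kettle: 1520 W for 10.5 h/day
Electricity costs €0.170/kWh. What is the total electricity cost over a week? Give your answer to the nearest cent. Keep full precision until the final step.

€46.97

television: 177.9 W × 15 h × 7 d = 18,680 Wh = 18.68 kWh
refrigerator: 108.4 W × 10.1 h × 7 d = 7,664 Wh = 7.664 kWh
circular saw: 1712 W × 1.4 h × 7 d = 16,778 Wh = 16.78 kWh
electric oven: 2870 W × 4.99 h × 7 d = 100,249 Wh = 100.2 kWh
3D printer: 266 W × 11.4 h × 7 d = 21,227 Wh = 21.23 kWh
electric kettle: 1520 W × 10.5 h × 7 d = 111,720 Wh = 111.7 kWh
Total energy = 18.68 + 7.664 + 16.78 + 100.2 + 21.23 + 111.7 = 276.3 kWh
Cost = 276.3 kWh × €0.170 = €46.97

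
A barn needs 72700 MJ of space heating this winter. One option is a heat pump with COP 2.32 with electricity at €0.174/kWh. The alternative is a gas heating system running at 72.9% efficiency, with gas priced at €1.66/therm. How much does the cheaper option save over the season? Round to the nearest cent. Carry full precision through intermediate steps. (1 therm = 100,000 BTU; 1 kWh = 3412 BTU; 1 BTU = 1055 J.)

€54.42

Heat load = 72700 MJ = 72,700,000,000 J / 1055 = 68,909,953 BTU
Gas: input = 68,909,953 / 0.729 = 94,526,684 BTU = 945.3 therm → 945.3 × €1.66 = €1,569.14
Heat pump: 68,909,953 BTU / 3412 = 20,200 kWh heat; / 2.32 = 8,705 kWh in → × €0.174 = €1,514.73
Difference = |€1,569.14 − €1,514.73| = €54.42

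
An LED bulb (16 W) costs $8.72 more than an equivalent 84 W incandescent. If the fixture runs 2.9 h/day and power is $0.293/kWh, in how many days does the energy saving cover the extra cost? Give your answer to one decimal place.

Power saved = 84 − 16 = 68 W
Daily energy saved = 68 W × 2.9 h = 197.2 Wh = 0.1972 kWh
Daily savings = 0.1972 × $0.293 = $0.0578
Payback = $8.72 / $0.0578 per day = 150.9 days

150.9 days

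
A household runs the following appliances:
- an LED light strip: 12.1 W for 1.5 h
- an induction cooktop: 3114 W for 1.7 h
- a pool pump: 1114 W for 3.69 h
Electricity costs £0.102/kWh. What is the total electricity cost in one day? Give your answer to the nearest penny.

£0.96

LED light strip: 12.1 W × 1.5 h = 18 Wh = 0.01815 kWh
induction cooktop: 3114 W × 1.7 h = 5,294 Wh = 5.294 kWh
pool pump: 1114 W × 3.69 h = 4,111 Wh = 4.111 kWh
Total energy = 0.01815 + 5.294 + 4.111 = 9.423 kWh
Cost = 9.423 kWh × £0.102 = £0.96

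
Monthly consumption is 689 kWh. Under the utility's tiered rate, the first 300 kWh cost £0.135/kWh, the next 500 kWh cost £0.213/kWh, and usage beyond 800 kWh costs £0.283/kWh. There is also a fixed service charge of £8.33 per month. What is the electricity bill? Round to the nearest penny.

First 300 kWh × £0.135 = £40.50
Next 389 kWh × £0.213 = £82.86
Remaining tier: 0 kWh (not reached)
Energy charge = £123.36; + service £8.33 = £131.69

£131.69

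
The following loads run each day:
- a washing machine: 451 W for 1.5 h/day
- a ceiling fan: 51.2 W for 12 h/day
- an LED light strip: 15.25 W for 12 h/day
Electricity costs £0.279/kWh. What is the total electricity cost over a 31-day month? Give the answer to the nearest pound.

£13

washing machine: 451 W × 1.5 h × 31 d = 20,972 Wh = 20.97 kWh
ceiling fan: 51.2 W × 12 h × 31 d = 19,046 Wh = 19.05 kWh
LED light strip: 15.25 W × 12 h × 31 d = 5,673 Wh = 5.673 kWh
Total energy = 20.97 + 19.05 + 5.673 = 45.69 kWh
Cost = 45.69 kWh × £0.279 = £12.75 ≈ £13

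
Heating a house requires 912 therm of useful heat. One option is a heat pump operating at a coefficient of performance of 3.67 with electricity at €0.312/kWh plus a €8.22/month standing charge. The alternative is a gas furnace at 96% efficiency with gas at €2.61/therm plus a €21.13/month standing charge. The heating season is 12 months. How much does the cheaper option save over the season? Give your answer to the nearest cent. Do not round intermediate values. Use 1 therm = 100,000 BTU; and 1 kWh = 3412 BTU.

€362.07

Heat load = 912 therm × 100,000 = 91,200,000 BTU
Gas: input = 91,200,000 / 0.96 = 95,000,000 BTU = 950 therm → 950 × €2.61 = €2,479.50; + 12 × €21.13 standing = €2,733.06
Heat pump: 91,200,000 BTU / 3412 = 26,730 kWh heat; / 3.67 = 7,283 kWh in → × €0.312 = €2,272.35; + 12 × €8.22 standing = €2,370.99
Difference = |€2,733.06 − €2,370.99| = €362.07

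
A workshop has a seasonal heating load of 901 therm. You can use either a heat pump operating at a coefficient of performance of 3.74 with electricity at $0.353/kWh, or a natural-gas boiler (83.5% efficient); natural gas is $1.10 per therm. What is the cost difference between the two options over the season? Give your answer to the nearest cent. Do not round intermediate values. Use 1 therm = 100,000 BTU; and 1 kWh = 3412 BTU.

$1305.46

Heat load = 901 therm × 100,000 = 90,100,000 BTU
Gas: input = 90,100,000 / 0.835 = 107,904,192 BTU = 1,079 therm → 1,079 × $1.10 = $1,186.95
Heat pump: 90,100,000 BTU / 3412 = 26,410 kWh heat; / 3.74 = 7,061 kWh in → × $0.353 = $2,492.41
Difference = |$1,186.95 − $2,492.41| = $1,305.46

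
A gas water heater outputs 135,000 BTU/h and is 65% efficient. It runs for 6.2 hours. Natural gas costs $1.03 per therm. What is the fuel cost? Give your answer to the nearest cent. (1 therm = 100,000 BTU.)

Heat delivered = 135,000 BTU/h × 6.2 h = 837,000 BTU
Gas input = 837,000 / 0.65 = 1,287,692 BTU
= 1,287,692 / 100,000 = 12.88 therm
Cost = 12.88 × $1.03/therm = $13.26

$13.26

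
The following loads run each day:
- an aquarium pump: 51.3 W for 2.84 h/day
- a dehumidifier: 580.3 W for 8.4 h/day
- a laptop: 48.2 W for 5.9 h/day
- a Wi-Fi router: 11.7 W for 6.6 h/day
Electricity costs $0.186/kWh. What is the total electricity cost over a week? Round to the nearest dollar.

aquarium pump: 51.3 W × 2.84 h × 7 d = 1,020 Wh = 1.02 kWh
dehumidifier: 580.3 W × 8.4 h × 7 d = 34,122 Wh = 34.12 kWh
laptop: 48.2 W × 5.9 h × 7 d = 1,991 Wh = 1.991 kWh
Wi-Fi router: 11.7 W × 6.6 h × 7 d = 541 Wh = 0.5405 kWh
Total energy = 1.02 + 34.12 + 1.991 + 0.5405 = 37.67 kWh
Cost = 37.67 kWh × $0.186 = $7.01 ≈ $7

$7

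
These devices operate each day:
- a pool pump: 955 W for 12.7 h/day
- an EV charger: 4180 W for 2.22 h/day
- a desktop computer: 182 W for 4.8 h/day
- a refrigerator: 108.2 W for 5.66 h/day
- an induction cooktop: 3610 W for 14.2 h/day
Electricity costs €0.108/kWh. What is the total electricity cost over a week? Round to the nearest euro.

€56

pool pump: 955 W × 12.7 h × 7 d = 84,900 Wh = 84.9 kWh
EV charger: 4180 W × 2.22 h × 7 d = 64,957 Wh = 64.96 kWh
desktop computer: 182 W × 4.8 h × 7 d = 6,115 Wh = 6.115 kWh
refrigerator: 108.2 W × 5.66 h × 7 d = 4,287 Wh = 4.287 kWh
induction cooktop: 3610 W × 14.2 h × 7 d = 358,834 Wh = 358.8 kWh
Total energy = 84.9 + 64.96 + 6.115 + 4.287 + 358.8 = 519.1 kWh
Cost = 519.1 kWh × €0.108 = €56.06 ≈ €56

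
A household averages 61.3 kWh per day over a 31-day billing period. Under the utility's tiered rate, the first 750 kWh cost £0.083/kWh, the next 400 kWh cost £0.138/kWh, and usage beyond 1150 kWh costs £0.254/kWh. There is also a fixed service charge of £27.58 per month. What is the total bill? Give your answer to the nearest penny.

£335.61

Usage = 61.3 kWh/day × 31 days = 1900.3 kWh
First 750 kWh × £0.083 = £62.25
Next 400 kWh × £0.138 = £55.20
Remaining 750.3 kWh × £0.254 = £190.58
Energy charge = £308.03; + service £27.58 = £335.61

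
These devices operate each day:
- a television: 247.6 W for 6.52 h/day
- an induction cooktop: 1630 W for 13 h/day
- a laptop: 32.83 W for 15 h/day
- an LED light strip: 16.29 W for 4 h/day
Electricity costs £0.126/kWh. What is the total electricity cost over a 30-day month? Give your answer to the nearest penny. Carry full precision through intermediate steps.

£88.31

television: 247.6 W × 6.52 h × 30 d = 48,431 Wh = 48.43 kWh
induction cooktop: 1630 W × 13 h × 30 d = 635,700 Wh = 635.7 kWh
laptop: 32.83 W × 15 h × 30 d = 14,774 Wh = 14.77 kWh
LED light strip: 16.29 W × 4 h × 30 d = 1,955 Wh = 1.955 kWh
Total energy = 48.43 + 635.7 + 14.77 + 1.955 = 700.9 kWh
Cost = 700.9 kWh × £0.126 = £88.31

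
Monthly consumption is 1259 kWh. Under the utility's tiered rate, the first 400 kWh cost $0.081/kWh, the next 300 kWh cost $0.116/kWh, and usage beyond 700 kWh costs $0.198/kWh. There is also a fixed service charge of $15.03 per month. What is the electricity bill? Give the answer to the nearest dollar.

First 400 kWh × $0.081 = $32.40
Next 300 kWh × $0.116 = $34.80
Remaining 559 kWh × $0.198 = $110.68
Energy charge = $177.88; + service $15.03 = $192.91 ≈ $193

$193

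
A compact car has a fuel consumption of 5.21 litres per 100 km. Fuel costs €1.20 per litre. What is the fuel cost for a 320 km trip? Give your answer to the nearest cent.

€20.01

Fuel = 5.21 L/100 km × 320 km / 100 = 16.67 L
Cost = 16.67 L × €1.20/L = €20.01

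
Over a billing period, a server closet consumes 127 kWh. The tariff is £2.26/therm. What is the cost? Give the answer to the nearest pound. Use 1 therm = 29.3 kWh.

£10

127 kWh × (0.03413 therm/kWh) = 4.334 therm
Cost = 4.334 therm × £2.26/therm = £9.80 ≈ £10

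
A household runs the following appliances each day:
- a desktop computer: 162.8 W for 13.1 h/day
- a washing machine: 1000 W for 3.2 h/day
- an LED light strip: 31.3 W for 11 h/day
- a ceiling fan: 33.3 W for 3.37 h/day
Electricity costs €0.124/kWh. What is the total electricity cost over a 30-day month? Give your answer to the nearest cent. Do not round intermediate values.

desktop computer: 162.8 W × 13.1 h × 30 d = 63,980 Wh = 63.98 kWh
washing machine: 1000 W × 3.2 h × 30 d = 96,000 Wh = 96 kWh
LED light strip: 31.3 W × 11 h × 30 d = 10,329 Wh = 10.33 kWh
ceiling fan: 33.3 W × 3.37 h × 30 d = 3,367 Wh = 3.367 kWh
Total energy = 63.98 + 96 + 10.33 + 3.367 = 173.7 kWh
Cost = 173.7 kWh × €0.124 = €21.54

€21.54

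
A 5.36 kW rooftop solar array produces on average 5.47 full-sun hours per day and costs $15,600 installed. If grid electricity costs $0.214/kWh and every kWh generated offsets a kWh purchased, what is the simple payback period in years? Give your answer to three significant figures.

Daily generation = 5.36 kW × 5.47 h = 29.32 kWh
Annual generation = 29.32 × 365 = 10702 kWh
Annual savings = 10702 × $0.214 = $2,290.12
Payback = $15,600 / $2,290.12 = 6.81 years

6.81 years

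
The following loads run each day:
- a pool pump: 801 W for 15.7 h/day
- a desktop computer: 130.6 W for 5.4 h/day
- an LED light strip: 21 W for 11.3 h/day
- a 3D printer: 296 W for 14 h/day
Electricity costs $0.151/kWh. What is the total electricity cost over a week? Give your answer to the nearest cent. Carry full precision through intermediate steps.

pool pump: 801 W × 15.7 h × 7 d = 88,030 Wh = 88.03 kWh
desktop computer: 130.6 W × 5.4 h × 7 d = 4,937 Wh = 4.937 kWh
LED light strip: 21 W × 11.3 h × 7 d = 1,661 Wh = 1.661 kWh
3D printer: 296 W × 14 h × 7 d = 29,008 Wh = 29.01 kWh
Total energy = 88.03 + 4.937 + 1.661 + 29.01 = 123.6 kWh
Cost = 123.6 kWh × $0.151 = $18.67

$18.67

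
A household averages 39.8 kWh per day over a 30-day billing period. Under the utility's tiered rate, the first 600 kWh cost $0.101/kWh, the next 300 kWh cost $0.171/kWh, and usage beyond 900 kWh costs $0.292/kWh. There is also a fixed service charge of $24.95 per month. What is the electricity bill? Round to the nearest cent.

Usage = 39.8 kWh/day × 30 days = 1194 kWh
First 600 kWh × $0.101 = $60.60
Next 300 kWh × $0.171 = $51.30
Remaining 294 kWh × $0.292 = $85.85
Energy charge = $197.75; + service $24.95 = $222.70

$222.70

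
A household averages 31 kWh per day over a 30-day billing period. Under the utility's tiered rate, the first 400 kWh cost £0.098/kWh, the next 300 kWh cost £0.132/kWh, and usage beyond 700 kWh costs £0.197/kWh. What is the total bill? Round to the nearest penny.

Usage = 31 kWh/day × 30 days = 930 kWh
First 400 kWh × £0.098 = £39.20
Next 300 kWh × £0.132 = £39.60
Remaining 230 kWh × £0.197 = £45.31
Total = £124.11

£124.11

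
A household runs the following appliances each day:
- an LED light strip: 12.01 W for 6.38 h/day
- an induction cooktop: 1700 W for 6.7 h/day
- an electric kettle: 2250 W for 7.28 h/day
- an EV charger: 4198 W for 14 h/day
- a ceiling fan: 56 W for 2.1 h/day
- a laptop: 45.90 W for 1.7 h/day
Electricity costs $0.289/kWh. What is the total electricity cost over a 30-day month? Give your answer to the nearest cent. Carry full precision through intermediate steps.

$752.68

LED light strip: 12.01 W × 6.38 h × 30 d = 2,299 Wh = 2.299 kWh
induction cooktop: 1700 W × 6.7 h × 30 d = 341,700 Wh = 341.7 kWh
electric kettle: 2250 W × 7.28 h × 30 d = 491,400 Wh = 491.4 kWh
EV charger: 4198 W × 14 h × 30 d = 1,763,160 Wh = 1,763 kWh
ceiling fan: 56 W × 2.1 h × 30 d = 3,528 Wh = 3.528 kWh
laptop: 45.90 W × 1.7 h × 30 d = 2,341 Wh = 2.341 kWh
Total energy = 2.299 + 341.7 + 491.4 + 1,763 + 3.528 + 2.341 = 2,604 kWh
Cost = 2,604 kWh × $0.289 = $752.68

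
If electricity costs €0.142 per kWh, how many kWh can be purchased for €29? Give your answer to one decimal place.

204.2 kWh

€29 / €0.142 per kWh = 204.2 kWh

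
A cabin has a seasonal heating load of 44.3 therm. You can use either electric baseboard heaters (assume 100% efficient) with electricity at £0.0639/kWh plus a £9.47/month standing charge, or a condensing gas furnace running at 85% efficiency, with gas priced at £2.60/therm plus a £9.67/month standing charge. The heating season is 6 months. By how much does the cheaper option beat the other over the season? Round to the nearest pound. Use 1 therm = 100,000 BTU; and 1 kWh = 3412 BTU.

£54

Heat load = 44.3 therm × 100,000 = 4,430,000 BTU
Gas: input = 4,430,000 / 0.85 = 5,211,765 BTU = 52.12 therm → 52.12 × £2.60 = £135.51; + 6 × £9.67 standing = £193.53
Electric: 4,430,000 BTU / 3412 = 1,298 kWh → × £0.0639 = £82.97; + 6 × £9.47 standing = £139.79
Difference = |£193.53 − £139.79| = £53.74 ≈ £54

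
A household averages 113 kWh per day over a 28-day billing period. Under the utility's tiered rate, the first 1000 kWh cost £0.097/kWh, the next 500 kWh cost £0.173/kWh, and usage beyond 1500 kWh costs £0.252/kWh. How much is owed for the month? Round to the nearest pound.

Usage = 113 kWh/day × 28 days = 3164 kWh
First 1000 kWh × £0.097 = £97.00
Next 500 kWh × £0.173 = £86.50
Remaining 1664 kWh × £0.252 = £419.33
Total = £602.83 ≈ £603

£603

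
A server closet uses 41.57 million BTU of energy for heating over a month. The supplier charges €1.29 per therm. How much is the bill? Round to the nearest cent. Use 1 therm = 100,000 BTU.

€536.25

41.57 million BTU × (10 therm/million BTU) = 415.7 therm
Cost = 415.7 therm × €1.29/therm = €536.25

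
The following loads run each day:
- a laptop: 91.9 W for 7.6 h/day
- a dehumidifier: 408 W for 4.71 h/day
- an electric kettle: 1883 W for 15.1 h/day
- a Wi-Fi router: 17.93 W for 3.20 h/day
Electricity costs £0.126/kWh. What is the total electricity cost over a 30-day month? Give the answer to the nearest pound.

laptop: 91.9 W × 7.6 h × 30 d = 20,953 Wh = 20.95 kWh
dehumidifier: 408 W × 4.71 h × 30 d = 57,650 Wh = 57.65 kWh
electric kettle: 1883 W × 15.1 h × 30 d = 852,999 Wh = 853 kWh
Wi-Fi router: 17.93 W × 3.20 h × 30 d = 1,721 Wh = 1.721 kWh
Total energy = 20.95 + 57.65 + 853 + 1.721 = 933.3 kWh
Cost = 933.3 kWh × £0.126 = £117.60 ≈ £118

£118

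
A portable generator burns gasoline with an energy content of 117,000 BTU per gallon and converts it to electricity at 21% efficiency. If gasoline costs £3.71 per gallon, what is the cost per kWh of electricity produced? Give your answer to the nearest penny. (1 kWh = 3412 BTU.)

£0.52

Electrical output per gallon = 117,000 BTU × 0.21 / 3412 BTU/kWh = 7.201 kWh
Cost per kWh = £3.71 / 7.201 kWh = £0.515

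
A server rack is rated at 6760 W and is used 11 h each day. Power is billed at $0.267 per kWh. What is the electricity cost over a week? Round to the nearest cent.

Energy = 6760 W × 11 h/day × 7 days = 520,520 Wh = 520.5 kWh
Cost = 520.5 kWh × $0.267/kWh = $138.98

$138.98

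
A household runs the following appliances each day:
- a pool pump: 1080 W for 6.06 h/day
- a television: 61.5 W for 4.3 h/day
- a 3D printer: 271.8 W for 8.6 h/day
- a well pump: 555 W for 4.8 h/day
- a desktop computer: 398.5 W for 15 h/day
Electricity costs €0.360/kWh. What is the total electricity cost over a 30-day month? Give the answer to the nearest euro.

pool pump: 1080 W × 6.06 h × 30 d = 196,344 Wh = 196.3 kWh
television: 61.5 W × 4.3 h × 30 d = 7,934 Wh = 7.934 kWh
3D printer: 271.8 W × 8.6 h × 30 d = 70,124 Wh = 70.12 kWh
well pump: 555 W × 4.8 h × 30 d = 79,920 Wh = 79.92 kWh
desktop computer: 398.5 W × 15 h × 30 d = 179,325 Wh = 179.3 kWh
Total energy = 196.3 + 7.934 + 70.12 + 79.92 + 179.3 = 533.6 kWh
Cost = 533.6 kWh × €0.360 = €192.11 ≈ €192

€192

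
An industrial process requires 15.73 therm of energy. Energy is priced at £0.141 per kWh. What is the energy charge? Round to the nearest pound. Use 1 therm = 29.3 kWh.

£65

15.73 therm × (29.3 kWh/therm) = 460.9 kWh
Cost = 460.9 kWh × £0.141/kWh = £64.99 ≈ £65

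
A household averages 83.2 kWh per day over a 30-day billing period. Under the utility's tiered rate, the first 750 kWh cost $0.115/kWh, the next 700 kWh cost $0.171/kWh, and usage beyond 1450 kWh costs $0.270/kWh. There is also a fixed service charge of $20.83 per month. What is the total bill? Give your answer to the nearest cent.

$509.20

Usage = 83.2 kWh/day × 30 days = 2496 kWh
First 750 kWh × $0.115 = $86.25
Next 700 kWh × $0.171 = $119.70
Remaining 1046 kWh × $0.270 = $282.42
Energy charge = $488.37; + service $20.83 = $509.20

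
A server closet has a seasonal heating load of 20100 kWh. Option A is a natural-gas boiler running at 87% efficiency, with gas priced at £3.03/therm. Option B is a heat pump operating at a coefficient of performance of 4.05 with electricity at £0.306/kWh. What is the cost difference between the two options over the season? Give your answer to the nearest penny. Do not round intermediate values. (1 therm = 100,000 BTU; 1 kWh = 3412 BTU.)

Heat load = 20100 kWh × 3412 = 68,581,200 BTU
Gas: input = 68,581,200 / 0.87 = 78,828,966 BTU = 788.3 therm → 788.3 × £3.03 = £2,388.52
Heat pump: 68,581,200 BTU / 3412 = 20,100 kWh heat; / 4.05 = 4,963 kWh in → × £0.306 = £1,518.67
Difference = |£2,388.52 − £1,518.67| = £869.85

£869.85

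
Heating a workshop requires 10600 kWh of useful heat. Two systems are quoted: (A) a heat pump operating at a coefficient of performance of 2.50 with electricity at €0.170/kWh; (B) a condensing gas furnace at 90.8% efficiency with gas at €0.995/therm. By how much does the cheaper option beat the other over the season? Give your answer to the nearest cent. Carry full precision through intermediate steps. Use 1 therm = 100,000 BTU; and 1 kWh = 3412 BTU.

€324.47

Heat load = 10600 kWh × 3412 = 36,167,200 BTU
Gas: input = 36,167,200 / 0.908 = 39,831,718 BTU = 398.3 therm → 398.3 × €0.995 = €396.33
Heat pump: 36,167,200 BTU / 3412 = 10,600 kWh heat; / 2.50 = 4,240 kWh in → × €0.170 = €720.80
Difference = |€396.33 − €720.80| = €324.47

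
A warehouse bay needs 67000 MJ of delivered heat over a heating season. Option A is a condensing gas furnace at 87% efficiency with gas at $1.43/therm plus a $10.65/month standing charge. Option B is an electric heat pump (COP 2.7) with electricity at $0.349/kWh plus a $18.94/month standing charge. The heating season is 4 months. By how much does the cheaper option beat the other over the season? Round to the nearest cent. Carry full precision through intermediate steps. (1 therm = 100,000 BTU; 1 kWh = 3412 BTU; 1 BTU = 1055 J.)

$1395.19

Heat load = 67000 MJ = 67,000,000,000 J / 1055 = 63,507,109 BTU
Gas: input = 63,507,109 / 0.87 = 72,996,677 BTU = 730 therm → 730 × $1.43 = $1,043.85; + 4 × $10.65 standing = $1,086.45
Heat pump: 63,507,109 BTU / 3412 = 18,610 kWh heat; / 2.7 = 6,894 kWh in → × $0.349 = $2,405.89; + 4 × $18.94 standing = $2,481.65
Difference = |$1,086.45 − $2,481.65| = $1,395.19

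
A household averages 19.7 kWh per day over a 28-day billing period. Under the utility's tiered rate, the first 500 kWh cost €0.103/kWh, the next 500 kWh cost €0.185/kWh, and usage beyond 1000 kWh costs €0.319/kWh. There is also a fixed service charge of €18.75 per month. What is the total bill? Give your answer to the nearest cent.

Usage = 19.7 kWh/day × 28 days = 551.6 kWh
First 500 kWh × €0.103 = €51.50
Next 51.6 kWh × €0.185 = €9.55
Remaining tier: 0 kWh (not reached)
Energy charge = €61.05; + service €18.75 = €79.80

€79.80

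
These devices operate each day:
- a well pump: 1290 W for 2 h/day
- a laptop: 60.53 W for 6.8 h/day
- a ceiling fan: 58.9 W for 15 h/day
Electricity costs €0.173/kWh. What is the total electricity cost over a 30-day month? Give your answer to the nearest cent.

€20.11

well pump: 1290 W × 2 h × 30 d = 77,400 Wh = 77.4 kWh
laptop: 60.53 W × 6.8 h × 30 d = 12,348 Wh = 12.35 kWh
ceiling fan: 58.9 W × 15 h × 30 d = 26,505 Wh = 26.5 kWh
Total energy = 77.4 + 12.35 + 26.5 = 116.3 kWh
Cost = 116.3 kWh × €0.173 = €20.11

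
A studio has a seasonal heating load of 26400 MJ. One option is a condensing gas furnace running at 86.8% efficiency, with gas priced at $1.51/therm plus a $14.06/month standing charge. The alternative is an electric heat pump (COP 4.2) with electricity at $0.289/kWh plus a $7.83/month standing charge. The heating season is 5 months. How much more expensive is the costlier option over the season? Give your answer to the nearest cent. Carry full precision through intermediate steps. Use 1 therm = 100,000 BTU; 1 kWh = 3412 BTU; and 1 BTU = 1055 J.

$38.18

Heat load = 26400 MJ = 26,400,000,000 J / 1055 = 25,023,697 BTU
Gas: input = 25,023,697 / 0.868 = 28,829,144 BTU = 288.3 therm → 288.3 × $1.51 = $435.32; + 5 × $14.06 standing = $505.62
Heat pump: 25,023,697 BTU / 3412 = 7,334 kWh heat; / 4.2 = 1,746 kWh in → × $0.289 = $504.65; + 5 × $7.83 standing = $543.80
Difference = |$505.62 − $543.80| = $38.18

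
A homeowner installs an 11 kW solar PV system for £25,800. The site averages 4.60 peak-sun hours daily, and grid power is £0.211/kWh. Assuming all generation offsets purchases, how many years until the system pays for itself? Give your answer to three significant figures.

6.62 years

Daily generation = 11 kW × 4.60 h = 50.6 kWh
Annual generation = 50.6 × 365 = 18469 kWh
Annual savings = 18469 × £0.211 = £3,896.96
Payback = £25,800 / £3,896.96 = 6.62 years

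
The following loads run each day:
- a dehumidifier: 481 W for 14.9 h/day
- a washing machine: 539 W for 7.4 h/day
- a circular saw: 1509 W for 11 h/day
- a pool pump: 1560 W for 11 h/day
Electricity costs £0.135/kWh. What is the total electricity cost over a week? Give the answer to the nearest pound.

dehumidifier: 481 W × 14.9 h × 7 d = 50,168 Wh = 50.17 kWh
washing machine: 539 W × 7.4 h × 7 d = 27,920 Wh = 27.92 kWh
circular saw: 1509 W × 11 h × 7 d = 116,193 Wh = 116.2 kWh
pool pump: 1560 W × 11 h × 7 d = 120,120 Wh = 120.1 kWh
Total energy = 50.17 + 27.92 + 116.2 + 120.1 = 314.4 kWh
Cost = 314.4 kWh × £0.135 = £42.44 ≈ £42

£42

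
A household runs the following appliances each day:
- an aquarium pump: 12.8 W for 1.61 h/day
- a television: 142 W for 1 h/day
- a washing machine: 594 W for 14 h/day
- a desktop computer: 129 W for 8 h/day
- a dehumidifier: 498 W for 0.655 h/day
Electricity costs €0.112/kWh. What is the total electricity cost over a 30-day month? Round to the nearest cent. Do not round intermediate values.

€33.05

aquarium pump: 12.8 W × 1.61 h × 30 d = 618 Wh = 0.6182 kWh
television: 142 W × 1 h × 30 d = 4,260 Wh = 4.26 kWh
washing machine: 594 W × 14 h × 30 d = 249,480 Wh = 249.5 kWh
desktop computer: 129 W × 8 h × 30 d = 30,960 Wh = 30.96 kWh
dehumidifier: 498 W × 0.655 h × 30 d = 9,786 Wh = 9.786 kWh
Total energy = 0.6182 + 4.26 + 249.5 + 30.96 + 9.786 = 295.1 kWh
Cost = 295.1 kWh × €0.112 = €33.05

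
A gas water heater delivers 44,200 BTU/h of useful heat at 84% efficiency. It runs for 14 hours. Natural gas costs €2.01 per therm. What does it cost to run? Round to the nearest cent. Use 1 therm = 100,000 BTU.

Heat delivered = 44,200 BTU/h × 14 h = 618,800 BTU
Gas input = 618,800 / 0.84 = 736,667 BTU
= 736,667 / 100,000 = 7.367 therm
Cost = 7.367 × €2.01/therm = €14.81

€14.81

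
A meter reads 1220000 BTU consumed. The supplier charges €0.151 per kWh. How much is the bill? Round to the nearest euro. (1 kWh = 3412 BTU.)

€54

1220000 BTU × (0.00029308 kWh/BTU) = 357.6 kWh
Cost = 357.6 kWh × €0.151/kWh = €53.99 ≈ €54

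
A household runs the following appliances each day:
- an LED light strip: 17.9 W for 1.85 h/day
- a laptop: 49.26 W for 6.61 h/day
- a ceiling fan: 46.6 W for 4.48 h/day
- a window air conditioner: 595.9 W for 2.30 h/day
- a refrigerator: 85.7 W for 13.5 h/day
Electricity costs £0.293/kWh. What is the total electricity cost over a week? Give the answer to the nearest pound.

LED light strip: 17.9 W × 1.85 h × 7 d = 232 Wh = 0.2318 kWh
laptop: 49.26 W × 6.61 h × 7 d = 2,279 Wh = 2.279 kWh
ceiling fan: 46.6 W × 4.48 h × 7 d = 1,461 Wh = 1.461 kWh
window air conditioner: 595.9 W × 2.30 h × 7 d = 9,594 Wh = 9.594 kWh
refrigerator: 85.7 W × 13.5 h × 7 d = 8,099 Wh = 8.099 kWh
Total energy = 0.2318 + 2.279 + 1.461 + 9.594 + 8.099 = 21.67 kWh
Cost = 21.67 kWh × £0.293 = £6.35 ≈ £6

£6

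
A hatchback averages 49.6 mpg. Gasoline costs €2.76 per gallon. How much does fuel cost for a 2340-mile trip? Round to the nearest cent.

€130.21

Fuel = 2340 mi / 49.6 mpg = 47.18 gal
Cost = 47.18 gal × €2.76/gal = €130.21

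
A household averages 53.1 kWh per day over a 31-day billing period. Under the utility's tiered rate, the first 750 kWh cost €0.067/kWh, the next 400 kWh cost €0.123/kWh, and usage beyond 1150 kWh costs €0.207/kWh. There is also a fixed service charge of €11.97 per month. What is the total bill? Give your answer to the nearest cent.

Usage = 53.1 kWh/day × 31 days = 1646.1 kWh
First 750 kWh × €0.067 = €50.25
Next 400 kWh × €0.123 = €49.20
Remaining 496.1 kWh × €0.207 = €102.69
Energy charge = €202.14; + service €11.97 = €214.11

€214.11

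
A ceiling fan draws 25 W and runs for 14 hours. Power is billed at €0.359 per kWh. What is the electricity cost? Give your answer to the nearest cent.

Energy = 25 W × 14 h = 350 Wh = 0.35 kWh
Cost = 0.35 kWh × €0.359/kWh = €0.13

€0.13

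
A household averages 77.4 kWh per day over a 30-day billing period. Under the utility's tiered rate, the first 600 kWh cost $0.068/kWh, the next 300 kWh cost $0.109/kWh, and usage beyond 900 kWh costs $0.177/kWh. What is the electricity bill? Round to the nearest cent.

$325.19

Usage = 77.4 kWh/day × 30 days = 2322 kWh
First 600 kWh × $0.068 = $40.80
Next 300 kWh × $0.109 = $32.70
Remaining 1422 kWh × $0.177 = $251.69
Total = $325.19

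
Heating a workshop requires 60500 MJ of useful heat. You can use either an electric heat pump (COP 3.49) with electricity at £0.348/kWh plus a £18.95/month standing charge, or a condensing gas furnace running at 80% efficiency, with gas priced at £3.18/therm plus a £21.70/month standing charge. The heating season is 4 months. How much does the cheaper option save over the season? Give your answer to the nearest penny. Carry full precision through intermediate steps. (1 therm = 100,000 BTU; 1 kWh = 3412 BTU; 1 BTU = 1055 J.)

Heat load = 60500 MJ = 60,500,000,000 J / 1055 = 57,345,972 BTU
Gas: input = 57,345,972 / 0.80 = 71,682,464 BTU = 716.8 therm → 716.8 × £3.18 = £2,279.50; + 4 × £21.70 standing = £2,366.30
Heat pump: 57,345,972 BTU / 3412 = 16,810 kWh heat; / 3.49 = 4,816 kWh in → × £0.348 = £1,675.90; + 4 × £18.95 standing = £1,751.70
Difference = |£2,366.30 − £1,751.70| = £614.60

£614.60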